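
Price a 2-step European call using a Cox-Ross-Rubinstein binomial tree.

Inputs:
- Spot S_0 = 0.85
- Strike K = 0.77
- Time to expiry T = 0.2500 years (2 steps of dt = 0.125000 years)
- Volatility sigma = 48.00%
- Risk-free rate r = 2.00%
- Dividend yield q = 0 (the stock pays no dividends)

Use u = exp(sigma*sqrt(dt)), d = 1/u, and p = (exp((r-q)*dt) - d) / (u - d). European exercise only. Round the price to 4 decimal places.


dt = T/N = 0.125000
u = exp(sigma*sqrt(dt)) = 1.184956; d = 1/u = 0.843913
p = (exp((r-q)*dt) - d) / (u - d) = 0.465015
Discount per step: exp(-r*dt) = 0.997503
Stock lattice S(k, i) with i counting down-moves:
  k=0: S(0,0) = 0.8500
  k=1: S(1,0) = 1.0072; S(1,1) = 0.7173
  k=2: S(2,0) = 1.1935; S(2,1) = 0.8500; S(2,2) = 0.6054
Terminal payoffs V(N, i) = max(S_T - K, 0):
  V(2,0) = 0.423503; V(2,1) = 0.080000; V(2,2) = 0.000000
Backward induction: V(k, i) = exp(-r*dt) * [p * V(k+1, i) + (1-p) * V(k+1, i+1)].
  V(1,0) = exp(-r*dt) * [p*0.423503 + (1-p)*0.080000] = 0.239135
  V(1,1) = exp(-r*dt) * [p*0.080000 + (1-p)*0.000000] = 0.037108
  V(0,0) = exp(-r*dt) * [p*0.239135 + (1-p)*0.037108] = 0.130727

Answer: Price = V(0,0) = 0.1307


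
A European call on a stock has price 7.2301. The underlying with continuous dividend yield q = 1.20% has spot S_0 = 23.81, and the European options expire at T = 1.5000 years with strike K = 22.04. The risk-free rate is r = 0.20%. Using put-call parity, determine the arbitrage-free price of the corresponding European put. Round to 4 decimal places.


Put-call parity: C - P = S_0 * exp(-qT) - K * exp(-rT).
S_0 * exp(-qT) = 23.8100 * 0.98216103 = 23.38525418
K * exp(-rT) = 22.0400 * 0.99700450 = 21.97397908
P = C - S*exp(-qT) + K*exp(-rT)
P = 7.2301 - 23.38525418 + 21.97397908 = 5.8188

Answer: Put price = 5.8188


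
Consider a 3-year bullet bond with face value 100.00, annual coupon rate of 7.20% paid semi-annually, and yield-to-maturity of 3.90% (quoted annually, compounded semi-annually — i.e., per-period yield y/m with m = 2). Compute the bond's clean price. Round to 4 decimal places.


Coupon per period c = face * coupon_rate / m = 3.600000
Periods per year m = 2; per-period yield y/m = 0.019500
Number of cashflows N = 6
Cashflows (t years, CF_t, discount factor 1/(1+y/m)^(m*t), PV):
  t = 0.5000: CF_t = 3.600000, DF = 0.980873, PV = 3.531143
  t = 1.0000: CF_t = 3.600000, DF = 0.962112, PV = 3.463602
  t = 1.5000: CF_t = 3.600000, DF = 0.943709, PV = 3.397354
  t = 2.0000: CF_t = 3.600000, DF = 0.925659, PV = 3.332373
  t = 2.5000: CF_t = 3.600000, DF = 0.907954, PV = 3.268634
  t = 3.0000: CF_t = 103.600000, DF = 0.890588, PV = 92.264870
Price P = sum_t PV_t = 109.257977

Answer: Price = 109.2580


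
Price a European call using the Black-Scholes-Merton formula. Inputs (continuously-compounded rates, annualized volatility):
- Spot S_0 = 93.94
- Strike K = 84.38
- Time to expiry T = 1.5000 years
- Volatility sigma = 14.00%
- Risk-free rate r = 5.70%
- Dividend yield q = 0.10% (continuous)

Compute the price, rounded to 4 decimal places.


d1 = (ln(S/K) + (r - q + 0.5*sigma^2) * T) / (sigma * sqrt(T)) = 1.20156730
d2 = d1 - sigma * sqrt(T) = 1.03010302
exp(-rT) = 0.91805314; exp(-qT) = 0.99850112
C = S_0 * exp(-qT) * N(d1) - K * exp(-rT) * N(d2)
N(d1) = 0.88523439; N(d2) = 0.84851918
C = 93.9400 * 0.99850112 * 0.88523439 - 84.3800 * 0.91805314 * 0.84851918 = 17.3035

Answer: Price = 17.3035


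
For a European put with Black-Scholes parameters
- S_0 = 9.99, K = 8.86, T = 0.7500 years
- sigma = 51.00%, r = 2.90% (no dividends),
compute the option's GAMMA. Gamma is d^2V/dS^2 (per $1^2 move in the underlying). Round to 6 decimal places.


Answer: Gamma = 0.078070

Derivation:
d1 = 0.5418609513; d2 = 0.1001879953
phi(d1) = 0.3444710667; exp(-qT) = 1.0000000000; exp(-rT) = 0.9784848257
Gamma = exp(-qT) * phi(d1) / (S * sigma * sqrt(T)) = 1.0000000000 * 0.3444710667 / (9.9900 * 0.5100 * 0.8660254038) = 0.078070


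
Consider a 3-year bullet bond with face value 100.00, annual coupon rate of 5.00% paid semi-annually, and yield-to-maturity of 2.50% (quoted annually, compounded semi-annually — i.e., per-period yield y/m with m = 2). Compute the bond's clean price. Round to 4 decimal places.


Coupon per period c = face * coupon_rate / m = 2.500000
Periods per year m = 2; per-period yield y/m = 0.012500
Number of cashflows N = 6
Cashflows (t years, CF_t, discount factor 1/(1+y/m)^(m*t), PV):
  t = 0.5000: CF_t = 2.500000, DF = 0.987654, PV = 2.469136
  t = 1.0000: CF_t = 2.500000, DF = 0.975461, PV = 2.438653
  t = 1.5000: CF_t = 2.500000, DF = 0.963418, PV = 2.408546
  t = 2.0000: CF_t = 2.500000, DF = 0.951524, PV = 2.378811
  t = 2.5000: CF_t = 2.500000, DF = 0.939777, PV = 2.349443
  t = 3.0000: CF_t = 102.500000, DF = 0.928175, PV = 95.137925
Price P = sum_t PV_t = 107.182512

Answer: Price = 107.1825


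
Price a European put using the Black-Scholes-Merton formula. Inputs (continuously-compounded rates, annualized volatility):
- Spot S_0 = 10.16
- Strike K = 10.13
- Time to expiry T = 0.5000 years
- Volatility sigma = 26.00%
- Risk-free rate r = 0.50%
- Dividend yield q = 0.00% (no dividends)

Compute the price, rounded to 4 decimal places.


Answer: Price = 0.7148

Derivation:
d1 = (ln(S/K) + (r - q + 0.5*sigma^2) * T) / (sigma * sqrt(T)) = 0.12160672
d2 = d1 - sigma * sqrt(T) = -0.06224104
exp(-rT) = 0.99750312; exp(-qT) = 1.00000000
P = K * exp(-rT) * N(-d2) - S_0 * exp(-qT) * N(-d1)
N(-d1) = 0.45160524; N(-d2) = 0.52481456
P = 10.1300 * 0.99750312 * 0.52481456 - 10.1600 * 1.00000000 * 0.45160524 = 0.7148


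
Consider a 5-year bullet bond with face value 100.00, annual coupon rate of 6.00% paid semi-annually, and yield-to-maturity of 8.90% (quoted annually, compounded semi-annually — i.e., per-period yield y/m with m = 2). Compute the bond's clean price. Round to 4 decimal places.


Coupon per period c = face * coupon_rate / m = 3.000000
Periods per year m = 2; per-period yield y/m = 0.044500
Number of cashflows N = 10
Cashflows (t years, CF_t, discount factor 1/(1+y/m)^(m*t), PV):
  t = 0.5000: CF_t = 3.000000, DF = 0.957396, PV = 2.872188
  t = 1.0000: CF_t = 3.000000, DF = 0.916607, PV = 2.749821
  t = 1.5000: CF_t = 3.000000, DF = 0.877556, PV = 2.632667
  t = 2.0000: CF_t = 3.000000, DF = 0.840168, PV = 2.520505
  t = 2.5000: CF_t = 3.000000, DF = 0.804374, PV = 2.413121
  t = 3.0000: CF_t = 3.000000, DF = 0.770104, PV = 2.310312
  t = 3.5000: CF_t = 3.000000, DF = 0.737294, PV = 2.211883
  t = 4.0000: CF_t = 3.000000, DF = 0.705883, PV = 2.117648
  t = 4.5000: CF_t = 3.000000, DF = 0.675809, PV = 2.027427
  t = 5.0000: CF_t = 103.000000, DF = 0.647017, PV = 66.642730
Price P = sum_t PV_t = 88.498300

Answer: Price = 88.4983


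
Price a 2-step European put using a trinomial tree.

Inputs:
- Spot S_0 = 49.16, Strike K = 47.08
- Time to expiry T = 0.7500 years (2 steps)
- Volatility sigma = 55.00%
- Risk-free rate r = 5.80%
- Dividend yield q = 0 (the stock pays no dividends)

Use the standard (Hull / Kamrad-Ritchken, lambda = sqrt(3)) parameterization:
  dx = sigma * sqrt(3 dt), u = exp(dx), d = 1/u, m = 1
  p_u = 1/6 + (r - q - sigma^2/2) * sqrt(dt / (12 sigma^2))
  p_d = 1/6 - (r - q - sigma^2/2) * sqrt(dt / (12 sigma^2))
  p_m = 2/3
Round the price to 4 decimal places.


dt = T/N = 0.375000; dx = sigma*sqrt(3*dt) = 0.583363
u = exp(dx) = 1.792055; d = 1/u = 0.558019
p_u = 0.136695, p_m = 0.666667, p_d = 0.196638
Discount per step: exp(-r*dt) = 0.978485
Stock lattice S(k, j) with j the centered position index:
  k=0: S(0,+0) = 49.1600
  k=1: S(1,-1) = 27.4322; S(1,+0) = 49.1600; S(1,+1) = 88.0974
  k=2: S(2,-2) = 15.3077; S(2,-1) = 27.4322; S(2,+0) = 49.1600; S(2,+1) = 88.0974; S(2,+2) = 157.8755
Terminal payoffs V(N, j) = max(K - S_T, 0):
  V(2,-2) = 31.772329; V(2,-1) = 19.647809; V(2,+0) = 0.000000; V(2,+1) = 0.000000; V(2,+2) = 0.000000
Backward induction: V(k, j) = exp(-r*dt) * [p_u * V(k+1, j+1) + p_m * V(k+1, j) + p_d * V(k+1, j-1)]
  V(1,-1) = exp(-r*dt) * [p_u*0.000000 + p_m*19.647809 + p_d*31.772329] = 18.929961
  V(1,+0) = exp(-r*dt) * [p_u*0.000000 + p_m*0.000000 + p_d*19.647809] = 3.780389
  V(1,+1) = exp(-r*dt) * [p_u*0.000000 + p_m*0.000000 + p_d*0.000000] = 0.000000
  V(0,+0) = exp(-r*dt) * [p_u*0.000000 + p_m*3.780389 + p_d*18.929961] = 6.108304

Answer: Price = V(0,0) = 6.1083


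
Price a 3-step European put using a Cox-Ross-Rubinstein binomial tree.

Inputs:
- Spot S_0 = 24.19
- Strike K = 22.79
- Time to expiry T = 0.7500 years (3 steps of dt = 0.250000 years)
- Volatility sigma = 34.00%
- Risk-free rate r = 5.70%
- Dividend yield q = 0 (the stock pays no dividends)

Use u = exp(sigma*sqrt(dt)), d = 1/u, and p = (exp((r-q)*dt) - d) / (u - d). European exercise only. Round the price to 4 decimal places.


Answer: Price = V(0,0) = 1.8485

Derivation:
dt = T/N = 0.250000
u = exp(sigma*sqrt(dt)) = 1.185305; d = 1/u = 0.843665
p = (exp((r-q)*dt) - d) / (u - d) = 0.499611
Discount per step: exp(-r*dt) = 0.985851
Stock lattice S(k, i) with i counting down-moves:
  k=0: S(0,0) = 24.1900
  k=1: S(1,0) = 28.6725; S(1,1) = 20.4083
  k=2: S(2,0) = 33.9857; S(2,1) = 24.1900; S(2,2) = 17.2177
  k=3: S(3,0) = 40.2834; S(3,1) = 28.6725; S(3,2) = 20.4083; S(3,3) = 14.5260
Terminal payoffs V(N, i) = max(K - S_T, 0):
  V(3,0) = 0.000000; V(3,1) = 0.000000; V(3,2) = 2.381748; V(3,3) = 8.264012
Backward induction: V(k, i) = exp(-r*dt) * [p * V(k+1, i) + (1-p) * V(k+1, i+1)].
  V(2,0) = exp(-r*dt) * [p*0.000000 + (1-p)*0.000000] = 0.000000
  V(2,1) = exp(-r*dt) * [p*0.000000 + (1-p)*2.381748] = 1.174937
  V(2,2) = exp(-r*dt) * [p*2.381748 + (1-p)*8.264012] = 5.249821
  V(1,0) = exp(-r*dt) * [p*0.000000 + (1-p)*1.174937] = 0.579607
  V(1,1) = exp(-r*dt) * [p*1.174937 + (1-p)*5.249821] = 3.168489
  V(0,0) = exp(-r*dt) * [p*0.579607 + (1-p)*3.168489] = 1.848525


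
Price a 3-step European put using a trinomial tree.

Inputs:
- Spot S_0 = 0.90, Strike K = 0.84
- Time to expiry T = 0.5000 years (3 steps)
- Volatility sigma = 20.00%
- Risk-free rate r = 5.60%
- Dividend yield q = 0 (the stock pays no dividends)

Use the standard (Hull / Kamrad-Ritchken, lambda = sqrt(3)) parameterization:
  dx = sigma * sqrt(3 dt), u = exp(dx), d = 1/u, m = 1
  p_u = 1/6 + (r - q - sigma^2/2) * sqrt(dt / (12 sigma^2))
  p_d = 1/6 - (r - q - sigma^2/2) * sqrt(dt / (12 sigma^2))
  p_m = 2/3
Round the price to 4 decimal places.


dt = T/N = 0.166667; dx = sigma*sqrt(3*dt) = 0.141421
u = exp(dx) = 1.151910; d = 1/u = 0.868123
p_u = 0.187880, p_m = 0.666667, p_d = 0.145453
Discount per step: exp(-r*dt) = 0.990710
Stock lattice S(k, j) with j the centered position index:
  k=0: S(0,+0) = 0.9000
  k=1: S(1,-1) = 0.7813; S(1,+0) = 0.9000; S(1,+1) = 1.0367
  k=2: S(2,-2) = 0.6783; S(2,-1) = 0.7813; S(2,+0) = 0.9000; S(2,+1) = 1.0367; S(2,+2) = 1.1942
  k=3: S(3,-3) = 0.5888; S(3,-2) = 0.6783; S(3,-1) = 0.7813; S(3,+0) = 0.9000; S(3,+1) = 1.0367; S(3,+2) = 1.1942; S(3,+3) = 1.3756
Terminal payoffs V(N, j) = max(K - S_T, 0):
  V(3,-3) = 0.251174; V(3,-2) = 0.161726; V(3,-1) = 0.058689; V(3,+0) = 0.000000; V(3,+1) = 0.000000; V(3,+2) = 0.000000; V(3,+3) = 0.000000
Backward induction: V(k, j) = exp(-r*dt) * [p_u * V(k+1, j+1) + p_m * V(k+1, j) + p_d * V(k+1, j-1)]
  V(2,-2) = exp(-r*dt) * [p_u*0.058689 + p_m*0.161726 + p_d*0.251174] = 0.153934
  V(2,-1) = exp(-r*dt) * [p_u*0.000000 + p_m*0.058689 + p_d*0.161726] = 0.062067
  V(2,+0) = exp(-r*dt) * [p_u*0.000000 + p_m*0.000000 + p_d*0.058689] = 0.008457
  V(2,+1) = exp(-r*dt) * [p_u*0.000000 + p_m*0.000000 + p_d*0.000000] = 0.000000
  V(2,+2) = exp(-r*dt) * [p_u*0.000000 + p_m*0.000000 + p_d*0.000000] = 0.000000
  V(1,-1) = exp(-r*dt) * [p_u*0.008457 + p_m*0.062067 + p_d*0.153934] = 0.064750
  V(1,+0) = exp(-r*dt) * [p_u*0.000000 + p_m*0.008457 + p_d*0.062067] = 0.014530
  V(1,+1) = exp(-r*dt) * [p_u*0.000000 + p_m*0.000000 + p_d*0.008457] = 0.001219
  V(0,+0) = exp(-r*dt) * [p_u*0.001219 + p_m*0.014530 + p_d*0.064750] = 0.019154

Answer: Price = V(0,0) = 0.0192


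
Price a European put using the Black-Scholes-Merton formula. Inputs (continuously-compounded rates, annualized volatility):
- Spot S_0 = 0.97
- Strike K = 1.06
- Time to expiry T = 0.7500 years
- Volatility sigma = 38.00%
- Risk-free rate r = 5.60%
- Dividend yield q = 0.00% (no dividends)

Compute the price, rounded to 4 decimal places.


d1 = (ln(S/K) + (r - q + 0.5*sigma^2) * T) / (sigma * sqrt(T)) = 0.02255277
d2 = d1 - sigma * sqrt(T) = -0.30653688
exp(-rT) = 0.95886978; exp(-qT) = 1.00000000
P = K * exp(-rT) * N(-d2) - S_0 * exp(-qT) * N(-d1)
N(-d1) = 0.49100351; N(-d2) = 0.62040205
P = 1.0600 * 0.95886978 * 0.62040205 - 0.9700 * 1.00000000 * 0.49100351 = 0.1543

Answer: Price = 0.1543


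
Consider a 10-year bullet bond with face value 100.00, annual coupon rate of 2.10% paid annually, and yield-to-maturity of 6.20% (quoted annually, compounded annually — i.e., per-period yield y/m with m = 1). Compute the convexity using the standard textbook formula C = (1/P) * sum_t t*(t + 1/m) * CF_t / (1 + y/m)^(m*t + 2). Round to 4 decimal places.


Answer: Convexity = 83.6235

Derivation:
Coupon per period c = face * coupon_rate / m = 2.100000
Periods per year m = 1; per-period yield y/m = 0.062000
Number of cashflows N = 10
Cashflows (t years, CF_t, discount factor 1/(1+y/m)^(m*t), PV):
  t = 1.0000: CF_t = 2.100000, DF = 0.941620, PV = 1.977401
  t = 2.0000: CF_t = 2.100000, DF = 0.886647, PV = 1.861960
  t = 3.0000: CF_t = 2.100000, DF = 0.834885, PV = 1.753258
  t = 4.0000: CF_t = 2.100000, DF = 0.786144, PV = 1.650902
  t = 5.0000: CF_t = 2.100000, DF = 0.740248, PV = 1.554521
  t = 6.0000: CF_t = 2.100000, DF = 0.697032, PV = 1.463768
  t = 7.0000: CF_t = 2.100000, DF = 0.656339, PV = 1.378312
  t = 8.0000: CF_t = 2.100000, DF = 0.618022, PV = 1.297846
  t = 9.0000: CF_t = 2.100000, DF = 0.581942, PV = 1.222077
  t = 10.0000: CF_t = 102.100000, DF = 0.547968, PV = 55.947486
Price P = sum_t PV_t = 70.107531
Convexity numerator sum_t t*(t + 1/m) * CF_t / (1+y/m)^(m*t + 2):
  t = 1.0000: term = 3.506515
  t = 2.0000: term = 9.905410
  t = 3.0000: term = 18.654257
  t = 4.0000: term = 29.275356
  t = 5.0000: term = 41.349373
  t = 6.0000: term = 54.509532
  t = 7.0000: term = 68.436324
  t = 8.0000: term = 82.852692
  t = 9.0000: term = 97.519647
  t = 10.0000: term = 5456.626481
Convexity = (1/P) * sum = 5862.635588 / 70.107531 = 83.623478


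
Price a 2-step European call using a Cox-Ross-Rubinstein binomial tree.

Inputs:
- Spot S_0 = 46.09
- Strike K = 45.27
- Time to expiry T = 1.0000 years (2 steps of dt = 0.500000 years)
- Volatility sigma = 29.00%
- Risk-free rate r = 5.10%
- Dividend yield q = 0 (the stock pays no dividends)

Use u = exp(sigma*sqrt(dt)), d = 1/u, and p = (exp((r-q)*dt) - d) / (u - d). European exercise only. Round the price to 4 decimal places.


dt = T/N = 0.500000
u = exp(sigma*sqrt(dt)) = 1.227600; d = 1/u = 0.814598
p = (exp((r-q)*dt) - d) / (u - d) = 0.511451
Discount per step: exp(-r*dt) = 0.974822
Stock lattice S(k, i) with i counting down-moves:
  k=0: S(0,0) = 46.0900
  k=1: S(1,0) = 56.5801; S(1,1) = 37.5448
  k=2: S(2,0) = 69.4577; S(2,1) = 46.0900; S(2,2) = 30.5839
Terminal payoffs V(N, i) = max(S_T - K, 0):
  V(2,0) = 24.187700; V(2,1) = 0.820000; V(2,2) = 0.000000
Backward induction: V(k, i) = exp(-r*dt) * [p * V(k+1, i) + (1-p) * V(k+1, i+1)].
  V(1,0) = exp(-r*dt) * [p*24.187700 + (1-p)*0.820000] = 12.449871
  V(1,1) = exp(-r*dt) * [p*0.820000 + (1-p)*0.000000] = 0.408830
  V(0,0) = exp(-r*dt) * [p*12.449871 + (1-p)*0.408830] = 6.401880

Answer: Price = V(0,0) = 6.4019


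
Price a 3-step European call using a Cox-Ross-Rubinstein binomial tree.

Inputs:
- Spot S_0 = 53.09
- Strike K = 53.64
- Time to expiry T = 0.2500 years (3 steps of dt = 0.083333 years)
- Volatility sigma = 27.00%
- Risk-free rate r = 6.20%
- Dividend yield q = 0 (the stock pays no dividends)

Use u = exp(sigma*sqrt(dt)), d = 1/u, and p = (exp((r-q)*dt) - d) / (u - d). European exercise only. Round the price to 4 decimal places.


dt = T/N = 0.083333
u = exp(sigma*sqrt(dt)) = 1.081060; d = 1/u = 0.925018
p = (exp((r-q)*dt) - d) / (u - d) = 0.513721
Discount per step: exp(-r*dt) = 0.994847
Stock lattice S(k, i) with i counting down-moves:
  k=0: S(0,0) = 53.0900
  k=1: S(1,0) = 57.3935; S(1,1) = 49.1092
  k=2: S(2,0) = 62.0458; S(2,1) = 53.0900; S(2,2) = 45.4269
  k=3: S(3,0) = 67.0753; S(3,1) = 57.3935; S(3,2) = 49.1092; S(3,3) = 42.0207
Terminal payoffs V(N, i) = max(S_T - K, 0):
  V(3,0) = 13.435272; V(3,1) = 3.753489; V(3,2) = 0.000000; V(3,3) = 0.000000
Backward induction: V(k, i) = exp(-r*dt) * [p * V(k+1, i) + (1-p) * V(k+1, i+1)].
  V(2,0) = exp(-r*dt) * [p*13.435272 + (1-p)*3.753489] = 8.682246
  V(2,1) = exp(-r*dt) * [p*3.753489 + (1-p)*0.000000] = 1.918308
  V(2,2) = exp(-r*dt) * [p*0.000000 + (1-p)*0.000000] = 0.000000
  V(1,0) = exp(-r*dt) * [p*8.682246 + (1-p)*1.918308] = 5.365290
  V(1,1) = exp(-r*dt) * [p*1.918308 + (1-p)*0.000000] = 0.980396
  V(0,0) = exp(-r*dt) * [p*5.365290 + (1-p)*0.980396] = 3.216346

Answer: Price = V(0,0) = 3.2163


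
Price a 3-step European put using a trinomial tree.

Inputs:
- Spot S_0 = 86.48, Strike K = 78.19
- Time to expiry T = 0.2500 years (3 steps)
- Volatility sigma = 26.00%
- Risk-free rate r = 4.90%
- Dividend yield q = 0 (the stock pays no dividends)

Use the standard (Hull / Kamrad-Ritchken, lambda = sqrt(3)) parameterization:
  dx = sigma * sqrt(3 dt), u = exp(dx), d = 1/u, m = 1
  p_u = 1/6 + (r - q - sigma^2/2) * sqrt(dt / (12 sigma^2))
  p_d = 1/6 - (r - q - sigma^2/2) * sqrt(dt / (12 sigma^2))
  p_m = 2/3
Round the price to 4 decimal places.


Answer: Price = V(0,0) = 1.1873

Derivation:
dt = T/N = 0.083333; dx = sigma*sqrt(3*dt) = 0.130000
u = exp(dx) = 1.138828; d = 1/u = 0.878095
p_u = 0.171538, p_m = 0.666667, p_d = 0.161795
Discount per step: exp(-r*dt) = 0.995925
Stock lattice S(k, j) with j the centered position index:
  k=0: S(0,+0) = 86.4800
  k=1: S(1,-1) = 75.9377; S(1,+0) = 86.4800; S(1,+1) = 98.4859
  k=2: S(2,-2) = 66.6805; S(2,-1) = 75.9377; S(2,+0) = 86.4800; S(2,+1) = 98.4859; S(2,+2) = 112.1585
  k=3: S(3,-3) = 58.5519; S(3,-2) = 66.6805; S(3,-1) = 75.9377; S(3,+0) = 86.4800; S(3,+1) = 98.4859; S(3,+2) = 112.1585; S(3,+3) = 127.7293
Terminal payoffs V(N, j) = max(K - S_T, 0):
  V(3,-3) = 19.638121; V(3,-2) = 11.509459; V(3,-1) = 2.252307; V(3,+0) = 0.000000; V(3,+1) = 0.000000; V(3,+2) = 0.000000; V(3,+3) = 0.000000
Backward induction: V(k, j) = exp(-r*dt) * [p_u * V(k+1, j+1) + p_m * V(k+1, j) + p_d * V(k+1, j-1)]
  V(2,-2) = exp(-r*dt) * [p_u*2.252307 + p_m*11.509459 + p_d*19.638121] = 11.190888
  V(2,-1) = exp(-r*dt) * [p_u*0.000000 + p_m*2.252307 + p_d*11.509459] = 3.350002
  V(2,+0) = exp(-r*dt) * [p_u*0.000000 + p_m*0.000000 + p_d*2.252307] = 0.362927
  V(2,+1) = exp(-r*dt) * [p_u*0.000000 + p_m*0.000000 + p_d*0.000000] = 0.000000
  V(2,+2) = exp(-r*dt) * [p_u*0.000000 + p_m*0.000000 + p_d*0.000000] = 0.000000
  V(1,-1) = exp(-r*dt) * [p_u*0.362927 + p_m*3.350002 + p_d*11.190888] = 4.089486
  V(1,+0) = exp(-r*dt) * [p_u*0.000000 + p_m*0.362927 + p_d*3.350002] = 0.780770
  V(1,+1) = exp(-r*dt) * [p_u*0.000000 + p_m*0.000000 + p_d*0.362927] = 0.058480
  V(0,+0) = exp(-r*dt) * [p_u*0.058480 + p_m*0.780770 + p_d*4.089486] = 1.187344


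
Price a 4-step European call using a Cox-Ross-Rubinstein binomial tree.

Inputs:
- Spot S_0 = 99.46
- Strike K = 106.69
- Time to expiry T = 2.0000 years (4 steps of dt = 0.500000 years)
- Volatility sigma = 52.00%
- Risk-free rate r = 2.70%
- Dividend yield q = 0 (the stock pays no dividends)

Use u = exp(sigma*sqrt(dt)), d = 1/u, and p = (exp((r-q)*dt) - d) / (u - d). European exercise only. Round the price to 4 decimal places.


Answer: Price = V(0,0) = 27.3502

Derivation:
dt = T/N = 0.500000
u = exp(sigma*sqrt(dt)) = 1.444402; d = 1/u = 0.692328
p = (exp((r-q)*dt) - d) / (u - d) = 0.427170
Discount per step: exp(-r*dt) = 0.986591
Stock lattice S(k, i) with i counting down-moves:
  k=0: S(0,0) = 99.4600
  k=1: S(1,0) = 143.6602; S(1,1) = 68.8589
  k=2: S(2,0) = 207.5032; S(2,1) = 99.4600; S(2,2) = 47.6730
  k=3: S(3,0) = 299.7180; S(3,1) = 143.6602; S(3,2) = 68.8589; S(3,3) = 33.0053
  k=4: S(4,0) = 432.9134; S(4,1) = 207.5032; S(4,2) = 99.4600; S(4,3) = 47.6730; S(4,4) = 22.8505
Terminal payoffs V(N, i) = max(S_T - K, 0):
  V(4,0) = 326.223378; V(4,1) = 100.813168; V(4,2) = 0.000000; V(4,3) = 0.000000; V(4,4) = 0.000000
Backward induction: V(k, i) = exp(-r*dt) * [p * V(k+1, i) + (1-p) * V(k+1, i+1)].
  V(3,0) = exp(-r*dt) * [p*326.223378 + (1-p)*100.813168] = 194.458666
  V(3,1) = exp(-r*dt) * [p*100.813168 + (1-p)*0.000000] = 42.486903
  V(3,2) = exp(-r*dt) * [p*0.000000 + (1-p)*0.000000] = 0.000000
  V(3,3) = exp(-r*dt) * [p*0.000000 + (1-p)*0.000000] = 0.000000
  V(2,0) = exp(-r*dt) * [p*194.458666 + (1-p)*42.486903] = 105.964469
  V(2,1) = exp(-r*dt) * [p*42.486903 + (1-p)*0.000000] = 17.905766
  V(2,2) = exp(-r*dt) * [p*0.000000 + (1-p)*0.000000] = 0.000000
  V(1,0) = exp(-r*dt) * [p*105.964469 + (1-p)*17.905766] = 54.777298
  V(1,1) = exp(-r*dt) * [p*17.905766 + (1-p)*0.000000] = 7.546242
  V(0,0) = exp(-r*dt) * [p*54.777298 + (1-p)*7.546242] = 27.350203


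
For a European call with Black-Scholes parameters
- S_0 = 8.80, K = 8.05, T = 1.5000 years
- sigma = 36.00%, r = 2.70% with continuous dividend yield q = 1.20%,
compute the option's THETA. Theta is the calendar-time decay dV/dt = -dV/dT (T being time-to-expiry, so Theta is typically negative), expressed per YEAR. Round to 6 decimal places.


d1 = 0.4735218170; d2 = 0.0326136633
phi(d1) = 0.3566323040; exp(-qT) = 0.9821610324; exp(-rT) = 0.9603091645
Theta = -S*exp(-qT)*phi(d1)*sigma/(2*sqrt(T)) - r*K*exp(-rT)*N(d2) + q*S*exp(-qT)*N(d1)
N(d1) = 0.6820795302; N(d2) = 0.5130086630; sqrt(T) = 1.2247448714
Term 1 = -8.8000 * 0.9821610324 * 0.3566323040 * 0.3600 / (2 * 1.2247448714) = -0.4530153588
Term 2 = -0.0270 * 8.0500 * 0.9603091645 * 0.5130086630 = -0.1070768082
Term 3 = 0.0120 * 8.8000 * 0.9821610324 * 0.6820795302 = 0.0707427004
Theta = -0.4530153588 + (-0.1070768082) + (0.0707427004) = -0.489349

Answer: Theta = -0.489349


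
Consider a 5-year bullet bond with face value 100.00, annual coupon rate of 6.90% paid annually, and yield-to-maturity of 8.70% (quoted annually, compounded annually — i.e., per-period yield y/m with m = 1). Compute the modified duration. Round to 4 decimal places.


Answer: Modified duration = 4.0198

Derivation:
Coupon per period c = face * coupon_rate / m = 6.900000
Periods per year m = 1; per-period yield y/m = 0.087000
Number of cashflows N = 5
Cashflows (t years, CF_t, discount factor 1/(1+y/m)^(m*t), PV):
  t = 1.0000: CF_t = 6.900000, DF = 0.919963, PV = 6.347746
  t = 2.0000: CF_t = 6.900000, DF = 0.846332, PV = 5.839693
  t = 3.0000: CF_t = 6.900000, DF = 0.778595, PV = 5.372302
  t = 4.0000: CF_t = 6.900000, DF = 0.716278, PV = 4.942321
  t = 5.0000: CF_t = 106.900000, DF = 0.658950, PV = 70.441725
Price P = sum_t PV_t = 92.943787
First compute Macaulay numerator sum_t t * PV_t:
  t * PV_t at t = 1.0000: 6.347746
  t * PV_t at t = 2.0000: 11.679386
  t * PV_t at t = 3.0000: 16.116907
  t * PV_t at t = 4.0000: 19.769282
  t * PV_t at t = 5.0000: 352.208627
Macaulay duration D = 406.121948 / 92.943787 = 4.369544
Modified duration = D / (1 + y/m) = 4.369544 / (1 + 0.087000) = 4.019819


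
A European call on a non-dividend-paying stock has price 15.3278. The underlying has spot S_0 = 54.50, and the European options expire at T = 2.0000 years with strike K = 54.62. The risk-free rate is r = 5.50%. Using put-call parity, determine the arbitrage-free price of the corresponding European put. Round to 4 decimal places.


Answer: Put price = 9.7583

Derivation:
Put-call parity: C - P = S_0 * exp(-qT) - K * exp(-rT).
S_0 * exp(-qT) = 54.5000 * 1.00000000 = 54.50000000
K * exp(-rT) = 54.6200 * 0.89583414 = 48.93046047
P = C - S*exp(-qT) + K*exp(-rT)
P = 15.3278 - 54.50000000 + 48.93046047 = 9.7583


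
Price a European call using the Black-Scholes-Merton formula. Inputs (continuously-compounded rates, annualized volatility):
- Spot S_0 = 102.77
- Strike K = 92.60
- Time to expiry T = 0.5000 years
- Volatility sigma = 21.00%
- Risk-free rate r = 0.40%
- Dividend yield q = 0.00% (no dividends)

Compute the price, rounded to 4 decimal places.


Answer: Price = 12.3668

Derivation:
d1 = (ln(S/K) + (r - q + 0.5*sigma^2) * T) / (sigma * sqrt(T)) = 0.78946344
d2 = d1 - sigma * sqrt(T) = 0.64097102
exp(-rT) = 0.99800200; exp(-qT) = 1.00000000
C = S_0 * exp(-qT) * N(d1) - K * exp(-rT) * N(d2)
N(d1) = 0.78507941; N(d2) = 0.73922924
C = 102.7700 * 1.00000000 * 0.78507941 - 92.6000 * 0.99800200 * 0.73922924 = 12.3668


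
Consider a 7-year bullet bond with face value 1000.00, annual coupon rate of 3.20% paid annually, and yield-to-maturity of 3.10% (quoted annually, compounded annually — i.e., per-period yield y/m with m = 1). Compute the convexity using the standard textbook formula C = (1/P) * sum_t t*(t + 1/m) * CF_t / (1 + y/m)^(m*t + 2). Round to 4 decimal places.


Answer: Convexity = 46.5376

Derivation:
Coupon per period c = face * coupon_rate / m = 32.000000
Periods per year m = 1; per-period yield y/m = 0.031000
Number of cashflows N = 7
Cashflows (t years, CF_t, discount factor 1/(1+y/m)^(m*t), PV):
  t = 1.0000: CF_t = 32.000000, DF = 0.969932, PV = 31.037827
  t = 2.0000: CF_t = 32.000000, DF = 0.940768, PV = 30.104585
  t = 3.0000: CF_t = 32.000000, DF = 0.912481, PV = 29.199404
  t = 4.0000: CF_t = 32.000000, DF = 0.885045, PV = 28.321439
  t = 5.0000: CF_t = 32.000000, DF = 0.858434, PV = 27.469873
  t = 6.0000: CF_t = 32.000000, DF = 0.832622, PV = 26.643912
  t = 7.0000: CF_t = 1032.000000, DF = 0.807587, PV = 833.429829
Price P = sum_t PV_t = 1006.206870
Convexity numerator sum_t t*(t + 1/m) * CF_t / (1+y/m)^(m*t + 2):
  t = 1.0000: term = 58.398807
  t = 2.0000: term = 169.928635
  t = 3.0000: term = 329.638476
  t = 4.0000: term = 532.878235
  t = 5.0000: term = 775.283562
  t = 6.0000: term = 1052.761384
  t = 7.0000: term = 43907.603805
Convexity = (1/P) * sum = 46826.492905 / 1006.206870 = 46.537640


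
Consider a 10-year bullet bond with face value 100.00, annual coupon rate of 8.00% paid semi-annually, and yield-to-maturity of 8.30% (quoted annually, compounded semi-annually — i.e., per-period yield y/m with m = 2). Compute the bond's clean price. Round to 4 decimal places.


Answer: Price = 97.9883

Derivation:
Coupon per period c = face * coupon_rate / m = 4.000000
Periods per year m = 2; per-period yield y/m = 0.041500
Number of cashflows N = 20
Cashflows (t years, CF_t, discount factor 1/(1+y/m)^(m*t), PV):
  t = 0.5000: CF_t = 4.000000, DF = 0.960154, PV = 3.840614
  t = 1.0000: CF_t = 4.000000, DF = 0.921895, PV = 3.687580
  t = 1.5000: CF_t = 4.000000, DF = 0.885161, PV = 3.540643
  t = 2.0000: CF_t = 4.000000, DF = 0.849890, PV = 3.399561
  t = 2.5000: CF_t = 4.000000, DF = 0.816025, PV = 3.264101
  t = 3.0000: CF_t = 4.000000, DF = 0.783510, PV = 3.134039
  t = 3.5000: CF_t = 4.000000, DF = 0.752290, PV = 3.009159
  t = 4.0000: CF_t = 4.000000, DF = 0.722314, PV = 2.889254
  t = 4.5000: CF_t = 4.000000, DF = 0.693532, PV = 2.774128
  t = 5.0000: CF_t = 4.000000, DF = 0.665897, PV = 2.663589
  t = 5.5000: CF_t = 4.000000, DF = 0.639364, PV = 2.557455
  t = 6.0000: CF_t = 4.000000, DF = 0.613887, PV = 2.455550
  t = 6.5000: CF_t = 4.000000, DF = 0.589426, PV = 2.357705
  t = 7.0000: CF_t = 4.000000, DF = 0.565940, PV = 2.263759
  t = 7.5000: CF_t = 4.000000, DF = 0.543389, PV = 2.173556
  t = 8.0000: CF_t = 4.000000, DF = 0.521737, PV = 2.086948
  t = 8.5000: CF_t = 4.000000, DF = 0.500948, PV = 2.003791
  t = 9.0000: CF_t = 4.000000, DF = 0.480987, PV = 1.923947
  t = 9.5000: CF_t = 4.000000, DF = 0.461821, PV = 1.847284
  t = 10.0000: CF_t = 104.000000, DF = 0.443419, PV = 46.115599
Price P = sum_t PV_t = 97.988262


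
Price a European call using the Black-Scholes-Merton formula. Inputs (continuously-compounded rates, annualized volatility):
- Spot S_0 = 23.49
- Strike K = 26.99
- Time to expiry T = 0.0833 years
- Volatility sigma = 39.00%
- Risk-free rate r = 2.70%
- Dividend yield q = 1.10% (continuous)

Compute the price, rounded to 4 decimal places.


Answer: Price = 0.1515

Derivation:
d1 = (ln(S/K) + (r - q + 0.5*sigma^2) * T) / (sigma * sqrt(T)) = -1.16580446
d2 = d1 - sigma * sqrt(T) = -1.27836524
exp(-rT) = 0.99775343; exp(-qT) = 0.99908412
C = S_0 * exp(-qT) * N(d1) - K * exp(-rT) * N(d2)
N(d1) = 0.12184676; N(d2) = 0.10056034
C = 23.4900 * 0.99908412 * 0.12184676 - 26.9900 * 0.99775343 * 0.10056034 = 0.1515


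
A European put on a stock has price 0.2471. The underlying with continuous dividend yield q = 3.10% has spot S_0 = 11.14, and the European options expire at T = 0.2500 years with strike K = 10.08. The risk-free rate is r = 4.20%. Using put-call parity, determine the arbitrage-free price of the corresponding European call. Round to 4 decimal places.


Answer: Call price = 1.3264

Derivation:
Put-call parity: C - P = S_0 * exp(-qT) - K * exp(-rT).
S_0 * exp(-qT) = 11.1400 * 0.99227995 = 11.05399869
K * exp(-rT) = 10.0800 * 0.98955493 = 9.97471372
C = P + S*exp(-qT) - K*exp(-rT)
C = 0.2471 + 11.05399869 - 9.97471372 = 1.3264


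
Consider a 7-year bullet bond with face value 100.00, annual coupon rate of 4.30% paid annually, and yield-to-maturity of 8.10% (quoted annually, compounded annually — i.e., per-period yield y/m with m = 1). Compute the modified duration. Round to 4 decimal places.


Answer: Modified duration = 5.6246

Derivation:
Coupon per period c = face * coupon_rate / m = 4.300000
Periods per year m = 1; per-period yield y/m = 0.081000
Number of cashflows N = 7
Cashflows (t years, CF_t, discount factor 1/(1+y/m)^(m*t), PV):
  t = 1.0000: CF_t = 4.300000, DF = 0.925069, PV = 3.977798
  t = 2.0000: CF_t = 4.300000, DF = 0.855753, PV = 3.679739
  t = 3.0000: CF_t = 4.300000, DF = 0.791631, PV = 3.404014
  t = 4.0000: CF_t = 4.300000, DF = 0.732314, PV = 3.148949
  t = 5.0000: CF_t = 4.300000, DF = 0.677441, PV = 2.912997
  t = 6.0000: CF_t = 4.300000, DF = 0.626680, PV = 2.694724
  t = 7.0000: CF_t = 104.300000, DF = 0.579722, PV = 60.465055
Price P = sum_t PV_t = 80.283277
First compute Macaulay numerator sum_t t * PV_t:
  t * PV_t at t = 1.0000: 3.977798
  t * PV_t at t = 2.0000: 7.359479
  t * PV_t at t = 3.0000: 10.212043
  t * PV_t at t = 4.0000: 12.595798
  t * PV_t at t = 5.0000: 14.564983
  t * PV_t at t = 6.0000: 16.168344
  t * PV_t at t = 7.0000: 423.255384
Macaulay duration D = 488.133828 / 80.283277 = 6.080143
Modified duration = D / (1 + y/m) = 6.080143 / (1 + 0.081000) = 5.624554


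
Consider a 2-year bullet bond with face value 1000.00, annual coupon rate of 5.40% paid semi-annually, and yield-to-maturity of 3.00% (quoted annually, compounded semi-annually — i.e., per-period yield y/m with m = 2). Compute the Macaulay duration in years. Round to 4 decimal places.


Coupon per period c = face * coupon_rate / m = 27.000000
Periods per year m = 2; per-period yield y/m = 0.015000
Number of cashflows N = 4
Cashflows (t years, CF_t, discount factor 1/(1+y/m)^(m*t), PV):
  t = 0.5000: CF_t = 27.000000, DF = 0.985222, PV = 26.600985
  t = 1.0000: CF_t = 27.000000, DF = 0.970662, PV = 26.207867
  t = 1.5000: CF_t = 27.000000, DF = 0.956317, PV = 25.820559
  t = 2.0000: CF_t = 1027.000000, DF = 0.942184, PV = 967.623205
Price P = sum_t PV_t = 1046.252616
Macaulay numerator sum_t t * PV_t:
  t * PV_t at t = 0.5000: 13.300493
  t * PV_t at t = 1.0000: 26.207867
  t * PV_t at t = 1.5000: 38.730838
  t * PV_t at t = 2.0000: 1935.246409
Macaulay duration D = (sum_t t * PV_t) / P = 2013.485607 / 1046.252616 = 1.924474

Answer: Macaulay duration = 1.9245 years


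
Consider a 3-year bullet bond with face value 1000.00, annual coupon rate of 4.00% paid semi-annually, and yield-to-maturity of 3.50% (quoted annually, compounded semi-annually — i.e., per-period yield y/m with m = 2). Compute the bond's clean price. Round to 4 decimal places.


Coupon per period c = face * coupon_rate / m = 20.000000
Periods per year m = 2; per-period yield y/m = 0.017500
Number of cashflows N = 6
Cashflows (t years, CF_t, discount factor 1/(1+y/m)^(m*t), PV):
  t = 0.5000: CF_t = 20.000000, DF = 0.982801, PV = 19.656020
  t = 1.0000: CF_t = 20.000000, DF = 0.965898, PV = 19.317955
  t = 1.5000: CF_t = 20.000000, DF = 0.949285, PV = 18.985706
  t = 2.0000: CF_t = 20.000000, DF = 0.932959, PV = 18.659170
  t = 2.5000: CF_t = 20.000000, DF = 0.916913, PV = 18.338251
  t = 3.0000: CF_t = 1020.000000, DF = 0.901143, PV = 919.165393
Price P = sum_t PV_t = 1014.122494

Answer: Price = 1014.1225


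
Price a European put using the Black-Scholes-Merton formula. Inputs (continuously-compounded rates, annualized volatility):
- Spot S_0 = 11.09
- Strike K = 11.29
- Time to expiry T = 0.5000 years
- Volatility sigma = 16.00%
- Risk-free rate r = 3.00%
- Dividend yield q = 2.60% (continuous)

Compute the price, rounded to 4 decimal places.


Answer: Price = 0.5902

Derivation:
d1 = (ln(S/K) + (r - q + 0.5*sigma^2) * T) / (sigma * sqrt(T)) = -0.08373538
d2 = d1 - sigma * sqrt(T) = -0.19687246
exp(-rT) = 0.98511194; exp(-qT) = 0.98708414
P = K * exp(-rT) * N(-d2) - S_0 * exp(-qT) * N(-d1)
N(-d1) = 0.53336659; N(-d2) = 0.57803633
P = 11.2900 * 0.98511194 * 0.57803633 - 11.0900 * 0.98708414 * 0.53336659 = 0.5902


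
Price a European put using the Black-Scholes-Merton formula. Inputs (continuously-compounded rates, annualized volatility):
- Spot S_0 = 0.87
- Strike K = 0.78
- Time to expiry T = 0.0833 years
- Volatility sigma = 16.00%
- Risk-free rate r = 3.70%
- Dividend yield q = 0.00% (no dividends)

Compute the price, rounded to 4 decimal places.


d1 = (ln(S/K) + (r - q + 0.5*sigma^2) * T) / (sigma * sqrt(T)) = 2.45453918
d2 = d1 - sigma * sqrt(T) = 2.40836039
exp(-rT) = 0.99692264; exp(-qT) = 1.00000000
P = K * exp(-rT) * N(-d2) - S_0 * exp(-qT) * N(-d1)
N(-d1) = 0.00705326; N(-d2) = 0.00801218
P = 0.7800 * 0.99692264 * 0.00801218 - 0.8700 * 1.00000000 * 0.00705326 = 0.0001

Answer: Price = 0.0001


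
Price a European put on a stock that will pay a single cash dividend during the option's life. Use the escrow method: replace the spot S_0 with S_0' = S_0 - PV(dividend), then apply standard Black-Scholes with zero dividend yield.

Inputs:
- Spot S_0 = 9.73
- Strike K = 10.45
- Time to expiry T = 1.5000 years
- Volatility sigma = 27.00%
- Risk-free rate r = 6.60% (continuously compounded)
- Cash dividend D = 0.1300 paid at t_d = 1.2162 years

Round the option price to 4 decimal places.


Answer: Price = 1.1813

Derivation:
PV(D) = D * exp(-r * t_d) = 0.1300 * 0.92286788 = 0.11997282
S_0' = S_0 - PV(D) = 9.7300 - 0.11997282 = 9.61002718
d1 = (ln(S_0'/K) + (r + sigma^2/2)*T) / (sigma*sqrt(T)) = 0.21132163
d2 = d1 - sigma*sqrt(T) = -0.11935948
exp(-rT) = 0.90574271
N(-d1) = 0.41631815; N(-d2) = 0.54750472
P = K * exp(-rT) * N(-d2) - S_0' * N(-d1) = 10.4500 * 0.90574271 * 0.54750472 - 9.61002718 * 0.41631815 = 1.1813


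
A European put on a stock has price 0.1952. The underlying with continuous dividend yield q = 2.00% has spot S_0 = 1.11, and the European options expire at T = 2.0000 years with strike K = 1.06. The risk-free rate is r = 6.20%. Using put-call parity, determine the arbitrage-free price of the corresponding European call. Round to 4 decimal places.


Answer: Call price = 0.3253

Derivation:
Put-call parity: C - P = S_0 * exp(-qT) - K * exp(-rT).
S_0 * exp(-qT) = 1.1100 * 0.96078944 = 1.06647628
K * exp(-rT) = 1.0600 * 0.88337984 = 0.93638263
C = P + S*exp(-qT) - K*exp(-rT)
C = 0.1952 + 1.06647628 - 0.93638263 = 0.3253


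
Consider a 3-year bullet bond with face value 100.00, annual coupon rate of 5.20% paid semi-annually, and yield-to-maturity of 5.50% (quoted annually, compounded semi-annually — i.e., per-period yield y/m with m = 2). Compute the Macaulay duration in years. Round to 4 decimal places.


Answer: Macaulay duration = 2.8153 years

Derivation:
Coupon per period c = face * coupon_rate / m = 2.600000
Periods per year m = 2; per-period yield y/m = 0.027500
Number of cashflows N = 6
Cashflows (t years, CF_t, discount factor 1/(1+y/m)^(m*t), PV):
  t = 0.5000: CF_t = 2.600000, DF = 0.973236, PV = 2.530414
  t = 1.0000: CF_t = 2.600000, DF = 0.947188, PV = 2.462690
  t = 1.5000: CF_t = 2.600000, DF = 0.921838, PV = 2.396778
  t = 2.0000: CF_t = 2.600000, DF = 0.897166, PV = 2.332631
  t = 2.5000: CF_t = 2.600000, DF = 0.873154, PV = 2.270200
  t = 3.0000: CF_t = 102.600000, DF = 0.849785, PV = 87.187932
Price P = sum_t PV_t = 99.180645
Macaulay numerator sum_t t * PV_t:
  t * PV_t at t = 0.5000: 1.265207
  t * PV_t at t = 1.0000: 2.462690
  t * PV_t at t = 1.5000: 3.595167
  t * PV_t at t = 2.0000: 4.665262
  t * PV_t at t = 2.5000: 5.675501
  t * PV_t at t = 3.0000: 261.563796
Macaulay duration D = (sum_t t * PV_t) / P = 279.227623 / 99.180645 = 2.815344


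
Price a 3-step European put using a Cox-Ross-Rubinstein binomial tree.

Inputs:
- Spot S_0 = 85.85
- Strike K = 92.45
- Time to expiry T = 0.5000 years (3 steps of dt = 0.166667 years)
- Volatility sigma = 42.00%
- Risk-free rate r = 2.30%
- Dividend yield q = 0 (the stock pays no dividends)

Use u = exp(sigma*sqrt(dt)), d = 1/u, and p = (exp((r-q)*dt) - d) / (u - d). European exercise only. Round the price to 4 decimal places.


Answer: Price = V(0,0) = 14.0094

Derivation:
dt = T/N = 0.166667
u = exp(sigma*sqrt(dt)) = 1.187042; d = 1/u = 0.842430
p = (exp((r-q)*dt) - d) / (u - d) = 0.468384
Discount per step: exp(-r*dt) = 0.996174
Stock lattice S(k, i) with i counting down-moves:
  k=0: S(0,0) = 85.8500
  k=1: S(1,0) = 101.9075; S(1,1) = 72.3226
  k=2: S(2,0) = 120.9685; S(2,1) = 85.8500; S(2,2) = 60.9268
  k=3: S(3,0) = 143.5947; S(3,1) = 101.9075; S(3,2) = 72.3226; S(3,3) = 51.3266
Terminal payoffs V(N, i) = max(K - S_T, 0):
  V(3,0) = 0.000000; V(3,1) = 0.000000; V(3,2) = 20.127354; V(3,3) = 41.123420
Backward induction: V(k, i) = exp(-r*dt) * [p * V(k+1, i) + (1-p) * V(k+1, i+1)].
  V(2,0) = exp(-r*dt) * [p*0.000000 + (1-p)*0.000000] = 0.000000
  V(2,1) = exp(-r*dt) * [p*0.000000 + (1-p)*20.127354] = 10.659092
  V(2,2) = exp(-r*dt) * [p*20.127354 + (1-p)*41.123420] = 31.169494
  V(1,0) = exp(-r*dt) * [p*0.000000 + (1-p)*10.659092] = 5.644868
  V(1,1) = exp(-r*dt) * [p*10.659092 + (1-p)*31.169494] = 21.480259
  V(0,0) = exp(-r*dt) * [p*5.644868 + (1-p)*21.480259] = 14.009415


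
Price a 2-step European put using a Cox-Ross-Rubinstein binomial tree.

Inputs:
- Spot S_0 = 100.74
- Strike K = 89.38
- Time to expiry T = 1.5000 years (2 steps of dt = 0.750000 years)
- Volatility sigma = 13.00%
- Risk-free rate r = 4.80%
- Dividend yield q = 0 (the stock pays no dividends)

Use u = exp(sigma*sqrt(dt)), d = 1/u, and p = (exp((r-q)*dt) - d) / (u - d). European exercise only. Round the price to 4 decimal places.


Answer: Price = V(0,0) = 1.1137

Derivation:
dt = T/N = 0.750000
u = exp(sigma*sqrt(dt)) = 1.119165; d = 1/u = 0.893523
p = (exp((r-q)*dt) - d) / (u - d) = 0.634335
Discount per step: exp(-r*dt) = 0.964640
Stock lattice S(k, i) with i counting down-moves:
  k=0: S(0,0) = 100.7400
  k=1: S(1,0) = 112.7447; S(1,1) = 90.0135
  k=2: S(2,0) = 126.1800; S(2,1) = 100.7400; S(2,2) = 80.4291
Terminal payoffs V(N, i) = max(K - S_T, 0):
  V(2,0) = 0.000000; V(2,1) = 0.000000; V(2,2) = 8.950877
Backward induction: V(k, i) = exp(-r*dt) * [p * V(k+1, i) + (1-p) * V(k+1, i+1)].
  V(1,0) = exp(-r*dt) * [p*0.000000 + (1-p)*0.000000] = 0.000000
  V(1,1) = exp(-r*dt) * [p*0.000000 + (1-p)*8.950877] = 3.157291
  V(0,0) = exp(-r*dt) * [p*0.000000 + (1-p)*3.157291] = 1.113688


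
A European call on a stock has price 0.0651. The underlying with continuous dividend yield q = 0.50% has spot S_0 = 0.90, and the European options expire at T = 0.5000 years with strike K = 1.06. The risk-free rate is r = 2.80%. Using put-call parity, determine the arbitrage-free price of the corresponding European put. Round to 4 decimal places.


Put-call parity: C - P = S_0 * exp(-qT) - K * exp(-rT).
S_0 * exp(-qT) = 0.9000 * 0.99750312 = 0.89775281
K * exp(-rT) = 1.0600 * 0.98609754 = 1.04526340
P = C - S*exp(-qT) + K*exp(-rT)
P = 0.0651 - 0.89775281 + 1.04526340 = 0.2126

Answer: Put price = 0.2126


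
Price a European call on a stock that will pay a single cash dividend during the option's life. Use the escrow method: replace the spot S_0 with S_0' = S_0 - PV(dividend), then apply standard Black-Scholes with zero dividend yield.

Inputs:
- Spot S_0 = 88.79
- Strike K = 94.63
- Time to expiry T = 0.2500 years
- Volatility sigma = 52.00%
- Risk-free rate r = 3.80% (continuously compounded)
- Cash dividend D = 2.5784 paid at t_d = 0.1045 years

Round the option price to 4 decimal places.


PV(D) = D * exp(-r * t_d) = 2.5784 * 0.99603687 = 2.56818148
S_0' = S_0 - PV(D) = 88.7900 - 2.56818148 = 86.22181852
d1 = (ln(S_0'/K) + (r + sigma^2/2)*T) / (sigma*sqrt(T)) = -0.19135111
d2 = d1 - sigma*sqrt(T) = -0.45135111
exp(-rT) = 0.99054498
N(d1) = 0.42412526; N(d2) = 0.32586826
C = S_0' * N(d1) - K * exp(-rT) * N(d2) = 86.22181852 * 0.42412526 - 94.6300 * 0.99054498 * 0.32586826 = 6.0235

Answer: Price = 6.0235
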